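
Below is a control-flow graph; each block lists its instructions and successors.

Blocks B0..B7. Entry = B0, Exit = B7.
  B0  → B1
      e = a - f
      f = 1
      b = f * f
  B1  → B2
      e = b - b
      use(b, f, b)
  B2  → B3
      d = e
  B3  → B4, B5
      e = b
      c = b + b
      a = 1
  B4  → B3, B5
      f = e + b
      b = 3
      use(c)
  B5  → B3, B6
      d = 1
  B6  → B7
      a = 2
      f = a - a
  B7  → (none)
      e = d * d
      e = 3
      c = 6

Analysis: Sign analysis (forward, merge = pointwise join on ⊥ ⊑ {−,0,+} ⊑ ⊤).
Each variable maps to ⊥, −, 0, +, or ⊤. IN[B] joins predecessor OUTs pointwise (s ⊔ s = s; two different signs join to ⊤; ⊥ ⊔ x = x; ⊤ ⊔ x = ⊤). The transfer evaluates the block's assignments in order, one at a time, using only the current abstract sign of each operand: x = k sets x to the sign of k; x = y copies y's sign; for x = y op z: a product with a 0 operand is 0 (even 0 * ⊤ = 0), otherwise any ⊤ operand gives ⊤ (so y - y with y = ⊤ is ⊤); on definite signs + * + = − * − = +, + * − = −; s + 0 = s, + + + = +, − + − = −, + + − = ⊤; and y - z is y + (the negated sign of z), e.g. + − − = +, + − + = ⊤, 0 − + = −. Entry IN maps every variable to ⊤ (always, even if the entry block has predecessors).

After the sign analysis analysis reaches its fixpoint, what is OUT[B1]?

Answer: {a: ⊤, b: +, c: ⊤, d: ⊤, e: ⊤, f: +}

Working:
Fixpoint table:
  B0: | IN=(all ⊤) | OUT={b:+, f:+; rest ⊤}
  B1: | IN={b:+, f:+; rest ⊤} | OUT={b:+, f:+; rest ⊤}
  B2: | IN={b:+, f:+; rest ⊤} | OUT={b:+, f:+; rest ⊤}
  B3: | IN={b:+, f:+; rest ⊤} | OUT={a:+, b:+, c:+, e:+, f:+; rest ⊤}
  B4: | IN={a:+, b:+, c:+, e:+, f:+; rest ⊤} | OUT={a:+, b:+, c:+, e:+, f:+; rest ⊤}
  B5: | IN={a:+, b:+, c:+, e:+, f:+; rest ⊤} | OUT={a:+, b:+, c:+, d:+, e:+, f:+; rest ⊤}
  B6: | IN={a:+, b:+, c:+, d:+, e:+, f:+; rest ⊤} | OUT={a:+, b:+, c:+, d:+, e:+; rest ⊤}
  B7: | IN={a:+, b:+, c:+, d:+, e:+; rest ⊤} | OUT={a:+, b:+, c:+, d:+, e:+; rest ⊤}

Merge at B1: IN[B1] = OUT[B0] = {a: ⊤, b: +, c: ⊤, d: ⊤, e: ⊤, f: +}
Applying B1's transfer function to that IN value gives OUT[B1] (row B1 above).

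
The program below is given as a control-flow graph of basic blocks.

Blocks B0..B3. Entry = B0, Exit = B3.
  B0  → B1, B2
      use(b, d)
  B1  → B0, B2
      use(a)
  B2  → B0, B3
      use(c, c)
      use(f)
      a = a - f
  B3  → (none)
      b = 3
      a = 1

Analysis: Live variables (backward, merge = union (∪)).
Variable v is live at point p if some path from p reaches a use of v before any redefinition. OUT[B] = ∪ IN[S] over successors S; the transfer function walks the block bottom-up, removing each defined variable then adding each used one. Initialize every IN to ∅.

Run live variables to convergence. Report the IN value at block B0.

Per-block solution:
  B0:  IN={a, b, c, d, f}  OUT={a, b, c, d, f}
  B1:  IN={a, b, c, d, f}  OUT={a, b, c, d, f}
  B2:  IN={a, b, c, d, f}  OUT={a, b, c, d, f}
  B3:  IN={}  OUT={}

Merge at B0: OUT[B0] = IN[B1] ⊔ IN[B2] = {a, b, c, d, f}
Applying B0's transfer function to that OUT value gives IN[B0] (row B0 above).

Answer: {a, b, c, d, f}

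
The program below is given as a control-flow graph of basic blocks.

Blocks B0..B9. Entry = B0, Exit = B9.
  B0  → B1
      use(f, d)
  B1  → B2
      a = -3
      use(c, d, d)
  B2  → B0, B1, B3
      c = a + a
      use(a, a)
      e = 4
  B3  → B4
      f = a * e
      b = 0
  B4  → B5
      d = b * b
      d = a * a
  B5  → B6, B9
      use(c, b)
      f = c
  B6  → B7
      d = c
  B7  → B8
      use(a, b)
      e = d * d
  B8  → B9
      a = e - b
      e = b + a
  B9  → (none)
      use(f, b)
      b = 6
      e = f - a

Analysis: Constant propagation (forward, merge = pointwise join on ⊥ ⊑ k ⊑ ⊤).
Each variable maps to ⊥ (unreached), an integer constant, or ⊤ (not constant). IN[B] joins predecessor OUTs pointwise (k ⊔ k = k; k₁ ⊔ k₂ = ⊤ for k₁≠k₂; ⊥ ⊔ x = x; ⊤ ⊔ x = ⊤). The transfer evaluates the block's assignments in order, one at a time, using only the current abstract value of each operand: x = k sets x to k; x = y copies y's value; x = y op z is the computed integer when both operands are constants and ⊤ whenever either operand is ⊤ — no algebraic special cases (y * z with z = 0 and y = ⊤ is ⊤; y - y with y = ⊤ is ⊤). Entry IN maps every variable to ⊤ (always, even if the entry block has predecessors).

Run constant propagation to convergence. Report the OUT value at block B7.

Answer: {a: -3, b: 0, c: -6, d: -6, e: 36, f: -6}

Working:
Fixpoint table:
  B0:  IN=(all ⊤)  OUT=(all ⊤)
  B1:  IN=(all ⊤)  OUT={a:-3; rest ⊤}
  B2:  IN={a:-3; rest ⊤}  OUT={a:-3, c:-6, e:4; rest ⊤}
  B3:  IN={a:-3, c:-6, e:4; rest ⊤}  OUT={a:-3, b:0, c:-6, e:4, f:-12; rest ⊤}
  B4:  IN={a:-3, b:0, c:-6, e:4, f:-12; rest ⊤}  OUT={a:-3, b:0, c:-6, d:9, e:4, f:-12; rest ⊤}
  B5:  IN={a:-3, b:0, c:-6, d:9, e:4, f:-12; rest ⊤}  OUT={a:-3, b:0, c:-6, d:9, e:4, f:-6; rest ⊤}
  B6:  IN={a:-3, b:0, c:-6, d:9, e:4, f:-6; rest ⊤}  OUT={a:-3, b:0, c:-6, d:-6, e:4, f:-6; rest ⊤}
  B7:  IN={a:-3, b:0, c:-6, d:-6, e:4, f:-6; rest ⊤}  OUT={a:-3, b:0, c:-6, d:-6, e:36, f:-6; rest ⊤}
  B8:  IN={a:-3, b:0, c:-6, d:-6, e:36, f:-6; rest ⊤}  OUT={a:36, b:0, c:-6, d:-6, e:36, f:-6; rest ⊤}
  B9:  IN={b:0, c:-6, f:-6; rest ⊤}  OUT={b:6, c:-6, f:-6; rest ⊤}

Merge at B7: IN[B7] = OUT[B6] = {a: -3, b: 0, c: -6, d: -6, e: 4, f: -6}
Applying B7's transfer function to that IN value gives OUT[B7] (row B7 above).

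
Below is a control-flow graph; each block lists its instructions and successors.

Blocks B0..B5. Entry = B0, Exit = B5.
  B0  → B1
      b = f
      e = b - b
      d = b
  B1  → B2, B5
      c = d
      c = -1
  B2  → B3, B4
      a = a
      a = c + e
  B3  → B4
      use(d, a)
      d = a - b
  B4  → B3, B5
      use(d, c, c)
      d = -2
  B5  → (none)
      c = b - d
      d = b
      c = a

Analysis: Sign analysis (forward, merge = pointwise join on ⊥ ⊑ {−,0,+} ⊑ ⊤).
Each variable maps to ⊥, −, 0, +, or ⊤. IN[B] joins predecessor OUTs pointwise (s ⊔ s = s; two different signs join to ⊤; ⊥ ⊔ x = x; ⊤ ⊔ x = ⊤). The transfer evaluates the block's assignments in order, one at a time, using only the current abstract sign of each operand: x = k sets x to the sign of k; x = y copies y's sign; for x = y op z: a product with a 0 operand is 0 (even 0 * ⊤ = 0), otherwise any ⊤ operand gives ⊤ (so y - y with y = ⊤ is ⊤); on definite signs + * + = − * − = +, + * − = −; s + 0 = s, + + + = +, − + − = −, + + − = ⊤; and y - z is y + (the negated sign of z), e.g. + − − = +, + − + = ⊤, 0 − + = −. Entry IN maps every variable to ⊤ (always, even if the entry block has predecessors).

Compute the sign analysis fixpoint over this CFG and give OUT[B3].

Answer: {a: ⊤, b: ⊤, c: -, d: ⊤, e: ⊤, f: ⊤}

Working:
Per-block solution:
  B0: | IN=(all ⊤) | OUT=(all ⊤)
  B1: | IN=(all ⊤) | OUT={c:-; rest ⊤}
  B2: | IN={c:-; rest ⊤} | OUT={c:-; rest ⊤}
  B3: | IN={c:-; rest ⊤} | OUT={c:-; rest ⊤}
  B4: | IN={c:-; rest ⊤} | OUT={c:-, d:-; rest ⊤}
  B5: | IN={c:-; rest ⊤} | OUT=(all ⊤)

Merge at B3: IN[B3] = OUT[B2] ⊔ OUT[B4] = {a: ⊤, b: ⊤, c: -, d: ⊤, e: ⊤, f: ⊤}
Applying B3's transfer function to that IN value gives OUT[B3] (row B3 above).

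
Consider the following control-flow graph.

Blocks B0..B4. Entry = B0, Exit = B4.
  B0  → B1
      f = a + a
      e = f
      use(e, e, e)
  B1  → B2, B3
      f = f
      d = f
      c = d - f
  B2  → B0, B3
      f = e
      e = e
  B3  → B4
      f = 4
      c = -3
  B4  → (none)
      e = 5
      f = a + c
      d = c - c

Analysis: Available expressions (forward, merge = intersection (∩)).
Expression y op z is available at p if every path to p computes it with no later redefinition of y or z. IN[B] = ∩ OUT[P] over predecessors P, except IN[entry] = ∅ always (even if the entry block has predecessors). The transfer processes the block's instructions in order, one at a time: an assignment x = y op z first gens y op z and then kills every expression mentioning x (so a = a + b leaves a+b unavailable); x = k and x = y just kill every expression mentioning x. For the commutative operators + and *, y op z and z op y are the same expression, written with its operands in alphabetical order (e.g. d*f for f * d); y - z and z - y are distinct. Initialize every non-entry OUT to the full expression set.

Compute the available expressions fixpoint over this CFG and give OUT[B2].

Answer: {a+a}

Trace:
Converged values:
  B0: | IN={} | OUT={a+a}
  B1: | IN={a+a} | OUT={a+a, d-f}
  B2: | IN={a+a, d-f} | OUT={a+a}
  B3: | IN={a+a} | OUT={a+a}
  B4: | IN={a+a} | OUT={a+a, a+c, c-c}

Merge at B2: IN[B2] = OUT[B1] = {a+a, d-f}
Applying B2's transfer function to that IN value gives OUT[B2] (row B2 above).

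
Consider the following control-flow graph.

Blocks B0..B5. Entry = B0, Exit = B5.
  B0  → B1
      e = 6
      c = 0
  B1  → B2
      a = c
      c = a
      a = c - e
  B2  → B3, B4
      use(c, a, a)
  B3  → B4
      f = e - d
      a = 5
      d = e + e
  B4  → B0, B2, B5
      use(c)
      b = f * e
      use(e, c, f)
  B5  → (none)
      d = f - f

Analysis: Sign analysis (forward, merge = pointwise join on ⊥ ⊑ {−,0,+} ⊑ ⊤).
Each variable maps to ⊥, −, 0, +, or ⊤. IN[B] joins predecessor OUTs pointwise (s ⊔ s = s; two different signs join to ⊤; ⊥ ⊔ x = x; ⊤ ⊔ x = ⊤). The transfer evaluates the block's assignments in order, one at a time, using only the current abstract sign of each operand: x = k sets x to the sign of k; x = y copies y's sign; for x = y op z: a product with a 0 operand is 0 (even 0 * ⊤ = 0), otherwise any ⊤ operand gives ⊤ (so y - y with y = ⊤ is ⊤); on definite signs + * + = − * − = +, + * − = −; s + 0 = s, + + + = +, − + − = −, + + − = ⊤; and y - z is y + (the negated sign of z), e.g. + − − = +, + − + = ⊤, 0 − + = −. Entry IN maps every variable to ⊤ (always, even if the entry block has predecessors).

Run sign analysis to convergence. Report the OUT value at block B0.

Answer: {a: ⊤, b: ⊤, c: 0, d: ⊤, e: +, f: ⊤}

Working:
Fixpoint table:
  B0:   IN=(all ⊤)   OUT={c:0, e:+; rest ⊤}
  B1:   IN={c:0, e:+; rest ⊤}   OUT={a:-, c:0, e:+; rest ⊤}
  B2:   IN={c:0, e:+; rest ⊤}   OUT={c:0, e:+; rest ⊤}
  B3:   IN={c:0, e:+; rest ⊤}   OUT={a:+, c:0, d:+, e:+; rest ⊤}
  B4:   IN={c:0, e:+; rest ⊤}   OUT={c:0, e:+; rest ⊤}
  B5:   IN={c:0, e:+; rest ⊤}   OUT={c:0, e:+; rest ⊤}

Merge at B0 (entry node, so the boundary value (all ⊤) is joined with the incoming edge(s)): IN[B0] = (all ⊤) ⊔ OUT[B4] = {a: ⊤, b: ⊤, c: ⊤, d: ⊤, e: ⊤, f: ⊤}
Applying B0's transfer function to that IN value gives OUT[B0] (row B0 above).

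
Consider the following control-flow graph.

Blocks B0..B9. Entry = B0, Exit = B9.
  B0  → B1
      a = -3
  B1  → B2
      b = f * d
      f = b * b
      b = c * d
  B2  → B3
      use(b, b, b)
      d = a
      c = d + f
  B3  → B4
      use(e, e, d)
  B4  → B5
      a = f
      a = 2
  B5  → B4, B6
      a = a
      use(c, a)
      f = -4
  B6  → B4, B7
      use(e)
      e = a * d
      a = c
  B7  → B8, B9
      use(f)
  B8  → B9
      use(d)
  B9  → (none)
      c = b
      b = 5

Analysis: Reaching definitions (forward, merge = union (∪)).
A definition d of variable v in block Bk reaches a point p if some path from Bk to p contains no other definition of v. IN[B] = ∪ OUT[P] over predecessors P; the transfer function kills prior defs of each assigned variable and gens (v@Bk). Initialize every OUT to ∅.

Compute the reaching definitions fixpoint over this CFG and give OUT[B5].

Per-block solution:
  B0:  IN={}  OUT={a@B0}
  B1:  IN={a@B0}  OUT={a@B0, b@B1, f@B1}
  B2:  IN={a@B0, b@B1, f@B1}  OUT={a@B0, b@B1, c@B2, d@B2, f@B1}
  B3:  IN={a@B0, b@B1, c@B2, d@B2, f@B1}  OUT={a@B0, b@B1, c@B2, d@B2, f@B1}
  B4:  IN={a@B0, a@B5, a@B6, b@B1, c@B2, d@B2, e@B6, f@B1, f@B5}  OUT={a@B4, b@B1, c@B2, d@B2, e@B6, f@B1, f@B5}
  B5:  IN={a@B4, b@B1, c@B2, d@B2, e@B6, f@B1, f@B5}  OUT={a@B5, b@B1, c@B2, d@B2, e@B6, f@B5}
  B6:  IN={a@B5, b@B1, c@B2, d@B2, e@B6, f@B5}  OUT={a@B6, b@B1, c@B2, d@B2, e@B6, f@B5}
  B7:  IN={a@B6, b@B1, c@B2, d@B2, e@B6, f@B5}  OUT={a@B6, b@B1, c@B2, d@B2, e@B6, f@B5}
  B8:  IN={a@B6, b@B1, c@B2, d@B2, e@B6, f@B5}  OUT={a@B6, b@B1, c@B2, d@B2, e@B6, f@B5}
  B9:  IN={a@B6, b@B1, c@B2, d@B2, e@B6, f@B5}  OUT={a@B6, b@B9, c@B9, d@B2, e@B6, f@B5}

Merge at B5: IN[B5] = OUT[B4] = {a@B4, b@B1, c@B2, d@B2, e@B6, f@B1, f@B5}
Applying B5's transfer function to that IN value gives OUT[B5] (row B5 above).

Answer: {a@B5, b@B1, c@B2, d@B2, e@B6, f@B5}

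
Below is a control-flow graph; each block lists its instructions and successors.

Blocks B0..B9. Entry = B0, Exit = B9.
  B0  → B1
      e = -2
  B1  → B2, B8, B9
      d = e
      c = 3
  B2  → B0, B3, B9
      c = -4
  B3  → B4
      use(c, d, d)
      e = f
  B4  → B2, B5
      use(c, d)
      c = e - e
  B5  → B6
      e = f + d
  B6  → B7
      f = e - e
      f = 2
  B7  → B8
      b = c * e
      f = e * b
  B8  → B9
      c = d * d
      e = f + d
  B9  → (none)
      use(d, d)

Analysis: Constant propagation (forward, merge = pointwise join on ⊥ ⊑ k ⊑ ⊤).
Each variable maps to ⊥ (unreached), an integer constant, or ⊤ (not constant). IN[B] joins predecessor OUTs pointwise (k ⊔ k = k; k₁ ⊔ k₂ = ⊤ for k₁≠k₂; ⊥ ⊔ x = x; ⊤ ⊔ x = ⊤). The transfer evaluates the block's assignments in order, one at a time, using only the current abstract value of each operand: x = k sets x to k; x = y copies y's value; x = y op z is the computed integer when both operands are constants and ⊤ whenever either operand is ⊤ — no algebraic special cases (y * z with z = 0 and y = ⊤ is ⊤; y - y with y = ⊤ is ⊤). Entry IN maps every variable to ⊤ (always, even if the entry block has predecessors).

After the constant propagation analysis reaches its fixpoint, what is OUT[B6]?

Answer: {a: ⊤, b: ⊤, c: ⊤, d: -2, e: ⊤, f: 2}

Derivation:
Fixpoint table:
  B0: | IN=(all ⊤) | OUT={e:-2; rest ⊤}
  B1: | IN={e:-2; rest ⊤} | OUT={c:3, d:-2, e:-2; rest ⊤}
  B2: | IN={d:-2; rest ⊤} | OUT={c:-4, d:-2; rest ⊤}
  B3: | IN={c:-4, d:-2; rest ⊤} | OUT={c:-4, d:-2; rest ⊤}
  B4: | IN={c:-4, d:-2; rest ⊤} | OUT={d:-2; rest ⊤}
  B5: | IN={d:-2; rest ⊤} | OUT={d:-2; rest ⊤}
  B6: | IN={d:-2; rest ⊤} | OUT={d:-2, f:2; rest ⊤}
  B7: | IN={d:-2, f:2; rest ⊤} | OUT={d:-2; rest ⊤}
  B8: | IN={d:-2; rest ⊤} | OUT={c:4, d:-2; rest ⊤}
  B9: | IN={d:-2; rest ⊤} | OUT={d:-2; rest ⊤}

Merge at B6: IN[B6] = OUT[B5] = {a: ⊤, b: ⊤, c: ⊤, d: -2, e: ⊤, f: ⊤}
Applying B6's transfer function to that IN value gives OUT[B6] (row B6 above).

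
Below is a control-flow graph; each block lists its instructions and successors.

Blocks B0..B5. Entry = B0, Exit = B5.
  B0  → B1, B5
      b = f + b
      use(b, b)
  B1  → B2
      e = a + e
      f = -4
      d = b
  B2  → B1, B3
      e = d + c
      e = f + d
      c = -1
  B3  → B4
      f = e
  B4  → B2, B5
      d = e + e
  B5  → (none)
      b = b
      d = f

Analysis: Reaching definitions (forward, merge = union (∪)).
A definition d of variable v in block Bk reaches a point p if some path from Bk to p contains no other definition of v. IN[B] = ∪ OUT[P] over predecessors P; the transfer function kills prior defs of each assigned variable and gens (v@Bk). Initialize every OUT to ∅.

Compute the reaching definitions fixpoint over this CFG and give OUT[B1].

Converged values:
  B0:  IN={}  OUT={b@B0}
  B1:  IN={b@B0, c@B2, d@B1, d@B4, e@B2, f@B1, f@B3}  OUT={b@B0, c@B2, d@B1, e@B1, f@B1}
  B2:  IN={b@B0, c@B2, d@B1, d@B4, e@B1, e@B2, f@B1, f@B3}  OUT={b@B0, c@B2, d@B1, d@B4, e@B2, f@B1, f@B3}
  B3:  IN={b@B0, c@B2, d@B1, d@B4, e@B2, f@B1, f@B3}  OUT={b@B0, c@B2, d@B1, d@B4, e@B2, f@B3}
  B4:  IN={b@B0, c@B2, d@B1, d@B4, e@B2, f@B3}  OUT={b@B0, c@B2, d@B4, e@B2, f@B3}
  B5:  IN={b@B0, c@B2, d@B4, e@B2, f@B3}  OUT={b@B5, c@B2, d@B5, e@B2, f@B3}

Merge at B1: IN[B1] = OUT[B0] ⊔ OUT[B2] = {b@B0, c@B2, d@B1, d@B4, e@B2, f@B1, f@B3}
Applying B1's transfer function to that IN value gives OUT[B1] (row B1 above).

Answer: {b@B0, c@B2, d@B1, e@B1, f@B1}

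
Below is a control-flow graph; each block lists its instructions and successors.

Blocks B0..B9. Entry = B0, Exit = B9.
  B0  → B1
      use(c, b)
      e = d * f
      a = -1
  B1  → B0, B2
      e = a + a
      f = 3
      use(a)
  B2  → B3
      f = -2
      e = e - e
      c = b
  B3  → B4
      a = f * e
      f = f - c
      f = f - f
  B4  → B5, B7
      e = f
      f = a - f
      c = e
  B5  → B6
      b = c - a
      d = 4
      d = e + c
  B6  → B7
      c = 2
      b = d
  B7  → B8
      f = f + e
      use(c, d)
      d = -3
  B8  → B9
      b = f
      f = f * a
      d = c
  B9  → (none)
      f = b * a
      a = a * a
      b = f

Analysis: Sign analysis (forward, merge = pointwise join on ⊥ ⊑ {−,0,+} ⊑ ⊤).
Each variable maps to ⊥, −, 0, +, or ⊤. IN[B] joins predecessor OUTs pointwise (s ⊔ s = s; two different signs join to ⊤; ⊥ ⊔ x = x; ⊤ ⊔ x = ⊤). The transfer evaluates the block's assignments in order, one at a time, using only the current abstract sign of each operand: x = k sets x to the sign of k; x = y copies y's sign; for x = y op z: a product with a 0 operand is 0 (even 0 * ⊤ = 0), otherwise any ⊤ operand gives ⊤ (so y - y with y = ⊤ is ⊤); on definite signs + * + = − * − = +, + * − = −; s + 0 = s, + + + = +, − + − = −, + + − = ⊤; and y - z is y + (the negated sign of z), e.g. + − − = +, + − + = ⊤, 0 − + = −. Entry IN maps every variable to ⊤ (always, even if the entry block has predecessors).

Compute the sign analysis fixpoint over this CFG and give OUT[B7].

Answer: {a: ⊤, b: ⊤, c: ⊤, d: -, e: ⊤, f: ⊤}

Trace:
Per-block solution:
  B0:   IN=(all ⊤)   OUT={a:-; rest ⊤}
  B1:   IN={a:-; rest ⊤}   OUT={a:-, e:-, f:+; rest ⊤}
  B2:   IN={a:-, e:-, f:+; rest ⊤}   OUT={a:-, f:-; rest ⊤}
  B3:   IN={a:-, f:-; rest ⊤}   OUT=(all ⊤)
  B4:   IN=(all ⊤)   OUT=(all ⊤)
  B5:   IN=(all ⊤)   OUT=(all ⊤)
  B6:   IN=(all ⊤)   OUT={c:+; rest ⊤}
  B7:   IN=(all ⊤)   OUT={d:-; rest ⊤}
  B8:   IN={d:-; rest ⊤}   OUT=(all ⊤)
  B9:   IN=(all ⊤)   OUT=(all ⊤)

Merge at B7: IN[B7] = OUT[B4] ⊔ OUT[B6] = {a: ⊤, b: ⊤, c: ⊤, d: ⊤, e: ⊤, f: ⊤}
Applying B7's transfer function to that IN value gives OUT[B7] (row B7 above).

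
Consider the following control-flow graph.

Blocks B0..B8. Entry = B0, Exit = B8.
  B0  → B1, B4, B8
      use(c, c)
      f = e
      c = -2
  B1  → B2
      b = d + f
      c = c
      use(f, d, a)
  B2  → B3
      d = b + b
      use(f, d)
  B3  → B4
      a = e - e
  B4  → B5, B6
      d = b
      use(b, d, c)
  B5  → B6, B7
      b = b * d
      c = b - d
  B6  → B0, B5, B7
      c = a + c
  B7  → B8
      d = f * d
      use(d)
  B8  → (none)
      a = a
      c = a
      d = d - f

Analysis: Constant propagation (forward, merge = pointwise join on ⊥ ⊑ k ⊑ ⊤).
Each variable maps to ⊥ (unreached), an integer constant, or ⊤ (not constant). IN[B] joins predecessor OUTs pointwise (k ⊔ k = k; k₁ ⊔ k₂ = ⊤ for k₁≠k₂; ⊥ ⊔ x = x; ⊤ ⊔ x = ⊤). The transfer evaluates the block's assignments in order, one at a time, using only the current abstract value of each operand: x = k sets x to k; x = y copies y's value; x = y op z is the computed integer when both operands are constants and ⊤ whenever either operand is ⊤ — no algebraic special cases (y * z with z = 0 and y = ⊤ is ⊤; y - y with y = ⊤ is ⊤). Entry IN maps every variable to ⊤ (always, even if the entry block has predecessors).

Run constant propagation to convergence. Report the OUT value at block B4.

Converged values:
  B0:  IN=(all ⊤)  OUT={c:-2; rest ⊤}
  B1:  IN={c:-2; rest ⊤}  OUT={c:-2; rest ⊤}
  B2:  IN={c:-2; rest ⊤}  OUT={c:-2; rest ⊤}
  B3:  IN={c:-2; rest ⊤}  OUT={c:-2; rest ⊤}
  B4:  IN={c:-2; rest ⊤}  OUT={c:-2; rest ⊤}
  B5:  IN=(all ⊤)  OUT=(all ⊤)
  B6:  IN=(all ⊤)  OUT=(all ⊤)
  B7:  IN=(all ⊤)  OUT=(all ⊤)
  B8:  IN=(all ⊤)  OUT=(all ⊤)

Merge at B4: IN[B4] = OUT[B0] ⊔ OUT[B3] = {a: ⊤, b: ⊤, c: -2, d: ⊤, e: ⊤, f: ⊤}
Applying B4's transfer function to that IN value gives OUT[B4] (row B4 above).

Answer: {a: ⊤, b: ⊤, c: -2, d: ⊤, e: ⊤, f: ⊤}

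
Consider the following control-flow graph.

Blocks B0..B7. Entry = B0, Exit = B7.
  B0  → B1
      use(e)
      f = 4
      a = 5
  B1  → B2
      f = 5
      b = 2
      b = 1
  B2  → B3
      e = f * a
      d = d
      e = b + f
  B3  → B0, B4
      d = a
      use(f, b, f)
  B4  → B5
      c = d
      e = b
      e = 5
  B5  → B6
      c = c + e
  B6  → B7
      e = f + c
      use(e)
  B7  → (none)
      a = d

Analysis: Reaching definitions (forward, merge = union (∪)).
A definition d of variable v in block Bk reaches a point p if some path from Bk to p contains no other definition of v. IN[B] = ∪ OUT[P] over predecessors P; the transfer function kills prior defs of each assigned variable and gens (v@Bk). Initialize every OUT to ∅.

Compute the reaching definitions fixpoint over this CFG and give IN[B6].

Per-block solution:
  B0: | IN={a@B0, b@B1, d@B3, e@B2, f@B1} | OUT={a@B0, b@B1, d@B3, e@B2, f@B0}
  B1: | IN={a@B0, b@B1, d@B3, e@B2, f@B0} | OUT={a@B0, b@B1, d@B3, e@B2, f@B1}
  B2: | IN={a@B0, b@B1, d@B3, e@B2, f@B1} | OUT={a@B0, b@B1, d@B2, e@B2, f@B1}
  B3: | IN={a@B0, b@B1, d@B2, e@B2, f@B1} | OUT={a@B0, b@B1, d@B3, e@B2, f@B1}
  B4: | IN={a@B0, b@B1, d@B3, e@B2, f@B1} | OUT={a@B0, b@B1, c@B4, d@B3, e@B4, f@B1}
  B5: | IN={a@B0, b@B1, c@B4, d@B3, e@B4, f@B1} | OUT={a@B0, b@B1, c@B5, d@B3, e@B4, f@B1}
  B6: | IN={a@B0, b@B1, c@B5, d@B3, e@B4, f@B1} | OUT={a@B0, b@B1, c@B5, d@B3, e@B6, f@B1}
  B7: | IN={a@B0, b@B1, c@B5, d@B3, e@B6, f@B1} | OUT={a@B7, b@B1, c@B5, d@B3, e@B6, f@B1}

Merge at B6: IN[B6] = OUT[B5] = {a@B0, b@B1, c@B5, d@B3, e@B4, f@B1}

Answer: {a@B0, b@B1, c@B5, d@B3, e@B4, f@B1}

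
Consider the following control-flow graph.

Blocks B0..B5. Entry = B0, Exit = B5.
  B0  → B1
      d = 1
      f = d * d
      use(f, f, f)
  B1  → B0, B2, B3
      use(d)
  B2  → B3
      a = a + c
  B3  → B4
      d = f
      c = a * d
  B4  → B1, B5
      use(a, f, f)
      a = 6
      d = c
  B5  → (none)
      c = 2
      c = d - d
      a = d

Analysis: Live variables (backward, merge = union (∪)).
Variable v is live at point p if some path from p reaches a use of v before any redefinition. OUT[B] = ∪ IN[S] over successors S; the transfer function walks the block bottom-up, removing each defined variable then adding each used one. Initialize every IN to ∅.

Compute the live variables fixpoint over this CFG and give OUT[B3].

Converged values:
  B0: | IN={a, c} | OUT={a, c, d, f}
  B1: | IN={a, c, d, f} | OUT={a, c, f}
  B2: | IN={a, c, f} | OUT={a, f}
  B3: | IN={a, f} | OUT={a, c, f}
  B4: | IN={a, c, f} | OUT={a, c, d, f}
  B5: | IN={d} | OUT={}

Merge at B3: OUT[B3] = IN[B4] = {a, c, f}

Answer: {a, c, f}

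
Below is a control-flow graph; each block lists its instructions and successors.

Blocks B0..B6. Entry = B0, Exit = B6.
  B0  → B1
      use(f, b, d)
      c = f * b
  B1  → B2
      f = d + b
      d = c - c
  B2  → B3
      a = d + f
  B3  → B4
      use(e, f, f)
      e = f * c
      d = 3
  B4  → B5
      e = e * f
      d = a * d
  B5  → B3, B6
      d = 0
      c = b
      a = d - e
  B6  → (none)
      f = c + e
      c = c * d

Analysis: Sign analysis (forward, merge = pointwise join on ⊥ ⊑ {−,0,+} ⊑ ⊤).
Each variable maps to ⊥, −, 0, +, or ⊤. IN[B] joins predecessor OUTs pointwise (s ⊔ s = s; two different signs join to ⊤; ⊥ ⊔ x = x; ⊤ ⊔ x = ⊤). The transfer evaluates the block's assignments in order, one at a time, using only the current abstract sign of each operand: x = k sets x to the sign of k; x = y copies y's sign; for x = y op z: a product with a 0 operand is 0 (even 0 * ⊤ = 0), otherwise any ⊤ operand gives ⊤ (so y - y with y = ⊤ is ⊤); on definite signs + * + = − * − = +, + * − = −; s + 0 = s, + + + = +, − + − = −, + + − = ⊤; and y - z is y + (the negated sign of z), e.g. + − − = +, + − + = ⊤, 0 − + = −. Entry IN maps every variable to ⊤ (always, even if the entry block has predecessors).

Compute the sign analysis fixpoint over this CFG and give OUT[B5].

Converged values:
  B0:   IN=(all ⊤)   OUT=(all ⊤)
  B1:   IN=(all ⊤)   OUT=(all ⊤)
  B2:   IN=(all ⊤)   OUT=(all ⊤)
  B3:   IN=(all ⊤)   OUT={d:+; rest ⊤}
  B4:   IN={d:+; rest ⊤}   OUT=(all ⊤)
  B5:   IN=(all ⊤)   OUT={d:0; rest ⊤}
  B6:   IN={d:0; rest ⊤}   OUT={c:0, d:0; rest ⊤}

Merge at B5: IN[B5] = OUT[B4] = {a: ⊤, b: ⊤, c: ⊤, d: ⊤, e: ⊤, f: ⊤}
Applying B5's transfer function to that IN value gives OUT[B5] (row B5 above).

Answer: {a: ⊤, b: ⊤, c: ⊤, d: 0, e: ⊤, f: ⊤}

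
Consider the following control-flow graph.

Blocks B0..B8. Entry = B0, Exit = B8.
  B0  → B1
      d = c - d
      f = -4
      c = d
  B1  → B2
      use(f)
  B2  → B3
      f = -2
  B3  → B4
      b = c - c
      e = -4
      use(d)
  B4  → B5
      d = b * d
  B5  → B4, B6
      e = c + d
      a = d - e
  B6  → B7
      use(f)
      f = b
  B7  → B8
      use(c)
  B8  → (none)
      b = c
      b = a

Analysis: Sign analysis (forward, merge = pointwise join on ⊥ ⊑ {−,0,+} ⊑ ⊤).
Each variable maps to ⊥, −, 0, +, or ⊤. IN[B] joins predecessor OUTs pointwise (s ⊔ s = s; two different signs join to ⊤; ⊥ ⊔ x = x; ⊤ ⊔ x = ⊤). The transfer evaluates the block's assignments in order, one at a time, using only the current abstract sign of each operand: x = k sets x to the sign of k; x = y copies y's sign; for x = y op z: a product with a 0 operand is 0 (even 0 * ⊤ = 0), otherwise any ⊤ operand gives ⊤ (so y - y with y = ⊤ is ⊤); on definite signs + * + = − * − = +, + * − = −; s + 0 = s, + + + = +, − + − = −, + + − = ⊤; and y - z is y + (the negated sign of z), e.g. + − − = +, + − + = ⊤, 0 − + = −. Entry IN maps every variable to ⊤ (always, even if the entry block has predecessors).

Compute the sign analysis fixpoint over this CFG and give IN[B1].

Answer: {a: ⊤, b: ⊤, c: ⊤, d: ⊤, e: ⊤, f: -}

Derivation:
Per-block solution:
  B0:  IN=(all ⊤)  OUT={f:-; rest ⊤}
  B1:  IN={f:-; rest ⊤}  OUT={f:-; rest ⊤}
  B2:  IN={f:-; rest ⊤}  OUT={f:-; rest ⊤}
  B3:  IN={f:-; rest ⊤}  OUT={e:-, f:-; rest ⊤}
  B4:  IN={f:-; rest ⊤}  OUT={f:-; rest ⊤}
  B5:  IN={f:-; rest ⊤}  OUT={f:-; rest ⊤}
  B6:  IN={f:-; rest ⊤}  OUT=(all ⊤)
  B7:  IN=(all ⊤)  OUT=(all ⊤)
  B8:  IN=(all ⊤)  OUT=(all ⊤)

Merge at B1: IN[B1] = OUT[B0] = {a: ⊤, b: ⊤, c: ⊤, d: ⊤, e: ⊤, f: -}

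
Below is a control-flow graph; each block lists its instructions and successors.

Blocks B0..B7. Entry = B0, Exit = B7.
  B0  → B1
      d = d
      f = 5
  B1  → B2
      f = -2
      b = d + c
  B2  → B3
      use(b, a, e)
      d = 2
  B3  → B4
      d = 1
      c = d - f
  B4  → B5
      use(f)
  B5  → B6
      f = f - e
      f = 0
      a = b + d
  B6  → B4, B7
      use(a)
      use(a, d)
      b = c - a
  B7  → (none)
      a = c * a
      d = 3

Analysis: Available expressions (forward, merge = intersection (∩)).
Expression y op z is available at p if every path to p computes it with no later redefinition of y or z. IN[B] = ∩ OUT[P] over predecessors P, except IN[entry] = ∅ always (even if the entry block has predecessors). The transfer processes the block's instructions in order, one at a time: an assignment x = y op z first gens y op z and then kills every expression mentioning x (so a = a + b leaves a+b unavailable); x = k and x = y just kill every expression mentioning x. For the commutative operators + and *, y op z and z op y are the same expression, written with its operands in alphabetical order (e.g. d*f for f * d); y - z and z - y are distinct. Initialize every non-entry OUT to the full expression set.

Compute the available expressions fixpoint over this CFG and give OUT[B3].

Converged values:
  B0:   IN={}   OUT={}
  B1:   IN={}   OUT={c+d}
  B2:   IN={c+d}   OUT={}
  B3:   IN={}   OUT={d-f}
  B4:   IN={}   OUT={}
  B5:   IN={}   OUT={b+d}
  B6:   IN={b+d}   OUT={c-a}
  B7:   IN={c-a}   OUT={}

Merge at B3: IN[B3] = OUT[B2] = {}
Applying B3's transfer function to that IN value gives OUT[B3] (row B3 above).

Answer: {d-f}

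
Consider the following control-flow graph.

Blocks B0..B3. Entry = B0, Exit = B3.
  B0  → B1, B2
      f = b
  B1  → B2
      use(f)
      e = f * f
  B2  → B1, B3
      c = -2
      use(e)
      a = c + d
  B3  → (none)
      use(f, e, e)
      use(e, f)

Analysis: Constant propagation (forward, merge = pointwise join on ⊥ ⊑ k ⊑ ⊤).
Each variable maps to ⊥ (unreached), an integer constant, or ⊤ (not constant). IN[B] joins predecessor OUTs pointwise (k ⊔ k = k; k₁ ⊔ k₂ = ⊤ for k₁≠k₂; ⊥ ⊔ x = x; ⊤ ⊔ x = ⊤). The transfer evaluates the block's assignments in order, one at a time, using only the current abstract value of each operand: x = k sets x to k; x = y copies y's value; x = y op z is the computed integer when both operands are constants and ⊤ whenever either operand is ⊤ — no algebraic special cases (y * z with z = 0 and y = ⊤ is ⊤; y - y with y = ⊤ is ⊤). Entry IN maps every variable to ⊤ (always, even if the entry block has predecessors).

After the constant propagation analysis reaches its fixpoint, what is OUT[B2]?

Answer: {a: ⊤, b: ⊤, c: -2, d: ⊤, e: ⊤, f: ⊤}

Trace:
Fixpoint table:
  B0:  IN=(all ⊤)  OUT=(all ⊤)
  B1:  IN=(all ⊤)  OUT=(all ⊤)
  B2:  IN=(all ⊤)  OUT={c:-2; rest ⊤}
  B3:  IN={c:-2; rest ⊤}  OUT={c:-2; rest ⊤}

Merge at B2: IN[B2] = OUT[B0] ⊔ OUT[B1] = {a: ⊤, b: ⊤, c: ⊤, d: ⊤, e: ⊤, f: ⊤}
Applying B2's transfer function to that IN value gives OUT[B2] (row B2 above).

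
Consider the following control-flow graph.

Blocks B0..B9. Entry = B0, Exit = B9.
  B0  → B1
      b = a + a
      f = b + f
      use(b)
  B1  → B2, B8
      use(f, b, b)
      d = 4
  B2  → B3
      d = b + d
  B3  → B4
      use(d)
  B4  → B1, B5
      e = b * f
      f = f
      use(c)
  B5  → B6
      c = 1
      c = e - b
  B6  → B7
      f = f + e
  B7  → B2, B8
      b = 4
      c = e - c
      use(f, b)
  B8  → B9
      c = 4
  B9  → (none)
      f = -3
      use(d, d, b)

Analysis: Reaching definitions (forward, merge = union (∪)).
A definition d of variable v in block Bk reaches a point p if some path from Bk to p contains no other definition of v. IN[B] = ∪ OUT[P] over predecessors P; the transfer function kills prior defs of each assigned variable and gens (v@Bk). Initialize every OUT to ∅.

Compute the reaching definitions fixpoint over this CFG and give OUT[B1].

Answer: {b@B0, b@B7, c@B7, d@B1, e@B4, f@B0, f@B4}

Derivation:
Converged values:
  B0:  IN={}  OUT={b@B0, f@B0}
  B1:  IN={b@B0, b@B7, c@B7, d@B2, e@B4, f@B0, f@B4}  OUT={b@B0, b@B7, c@B7, d@B1, e@B4, f@B0, f@B4}
  B2:  IN={b@B0, b@B7, c@B7, d@B1, d@B2, e@B4, f@B0, f@B4, f@B6}  OUT={b@B0, b@B7, c@B7, d@B2, e@B4, f@B0, f@B4, f@B6}
  B3:  IN={b@B0, b@B7, c@B7, d@B2, e@B4, f@B0, f@B4, f@B6}  OUT={b@B0, b@B7, c@B7, d@B2, e@B4, f@B0, f@B4, f@B6}
  B4:  IN={b@B0, b@B7, c@B7, d@B2, e@B4, f@B0, f@B4, f@B6}  OUT={b@B0, b@B7, c@B7, d@B2, e@B4, f@B4}
  B5:  IN={b@B0, b@B7, c@B7, d@B2, e@B4, f@B4}  OUT={b@B0, b@B7, c@B5, d@B2, e@B4, f@B4}
  B6:  IN={b@B0, b@B7, c@B5, d@B2, e@B4, f@B4}  OUT={b@B0, b@B7, c@B5, d@B2, e@B4, f@B6}
  B7:  IN={b@B0, b@B7, c@B5, d@B2, e@B4, f@B6}  OUT={b@B7, c@B7, d@B2, e@B4, f@B6}
  B8:  IN={b@B0, b@B7, c@B7, d@B1, d@B2, e@B4, f@B0, f@B4, f@B6}  OUT={b@B0, b@B7, c@B8, d@B1, d@B2, e@B4, f@B0, f@B4, f@B6}
  B9:  IN={b@B0, b@B7, c@B8, d@B1, d@B2, e@B4, f@B0, f@B4, f@B6}  OUT={b@B0, b@B7, c@B8, d@B1, d@B2, e@B4, f@B9}

Merge at B1: IN[B1] = OUT[B0] ⊔ OUT[B4] = {b@B0, b@B7, c@B7, d@B2, e@B4, f@B0, f@B4}
Applying B1's transfer function to that IN value gives OUT[B1] (row B1 above).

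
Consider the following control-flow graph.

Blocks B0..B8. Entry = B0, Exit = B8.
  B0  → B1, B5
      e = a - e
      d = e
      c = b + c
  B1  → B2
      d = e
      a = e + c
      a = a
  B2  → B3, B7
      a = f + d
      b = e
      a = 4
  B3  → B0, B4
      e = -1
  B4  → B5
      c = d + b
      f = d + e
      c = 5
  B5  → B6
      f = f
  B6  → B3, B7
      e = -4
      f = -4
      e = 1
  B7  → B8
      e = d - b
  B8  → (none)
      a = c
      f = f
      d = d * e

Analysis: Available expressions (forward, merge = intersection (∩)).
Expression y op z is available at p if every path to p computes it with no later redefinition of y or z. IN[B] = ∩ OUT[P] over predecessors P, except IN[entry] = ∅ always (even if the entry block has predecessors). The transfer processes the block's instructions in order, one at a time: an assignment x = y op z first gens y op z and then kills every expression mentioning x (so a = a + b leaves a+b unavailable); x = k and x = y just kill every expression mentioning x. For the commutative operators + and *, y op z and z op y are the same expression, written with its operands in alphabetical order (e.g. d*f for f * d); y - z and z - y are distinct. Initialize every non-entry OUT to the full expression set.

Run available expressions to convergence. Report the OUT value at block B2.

Answer: {c+e, d+f}

Working:
Converged values:
  B0:   IN={}   OUT={}
  B1:   IN={}   OUT={c+e}
  B2:   IN={c+e}   OUT={c+e, d+f}
  B3:   IN={}   OUT={}
  B4:   IN={}   OUT={b+d, d+e}
  B5:   IN={}   OUT={}
  B6:   IN={}   OUT={}
  B7:   IN={}   OUT={d-b}
  B8:   IN={d-b}   OUT={}

Merge at B2: IN[B2] = OUT[B1] = {c+e}
Applying B2's transfer function to that IN value gives OUT[B2] (row B2 above).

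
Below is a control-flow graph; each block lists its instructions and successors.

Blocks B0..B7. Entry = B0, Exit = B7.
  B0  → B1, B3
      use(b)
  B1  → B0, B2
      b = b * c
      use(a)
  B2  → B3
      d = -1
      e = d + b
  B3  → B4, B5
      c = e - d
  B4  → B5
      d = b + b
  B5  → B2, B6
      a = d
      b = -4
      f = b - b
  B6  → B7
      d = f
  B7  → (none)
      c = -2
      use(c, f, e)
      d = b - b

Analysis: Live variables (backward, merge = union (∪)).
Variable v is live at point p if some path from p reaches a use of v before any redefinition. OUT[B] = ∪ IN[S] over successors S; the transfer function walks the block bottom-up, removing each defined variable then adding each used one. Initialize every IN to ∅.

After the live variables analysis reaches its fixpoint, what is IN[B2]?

Per-block solution:
  B0: | IN={a, b, c, d, e} | OUT={a, b, c, d, e}
  B1: | IN={a, b, c, d, e} | OUT={a, b, c, d, e}
  B2: | IN={b} | OUT={b, d, e}
  B3: | IN={b, d, e} | OUT={b, d, e}
  B4: | IN={b, e} | OUT={d, e}
  B5: | IN={d, e} | OUT={b, e, f}
  B6: | IN={b, e, f} | OUT={b, e, f}
  B7: | IN={b, e, f} | OUT={}

Merge at B2: OUT[B2] = IN[B3] = {b, d, e}
Applying B2's transfer function to that OUT value gives IN[B2] (row B2 above).

Answer: {b}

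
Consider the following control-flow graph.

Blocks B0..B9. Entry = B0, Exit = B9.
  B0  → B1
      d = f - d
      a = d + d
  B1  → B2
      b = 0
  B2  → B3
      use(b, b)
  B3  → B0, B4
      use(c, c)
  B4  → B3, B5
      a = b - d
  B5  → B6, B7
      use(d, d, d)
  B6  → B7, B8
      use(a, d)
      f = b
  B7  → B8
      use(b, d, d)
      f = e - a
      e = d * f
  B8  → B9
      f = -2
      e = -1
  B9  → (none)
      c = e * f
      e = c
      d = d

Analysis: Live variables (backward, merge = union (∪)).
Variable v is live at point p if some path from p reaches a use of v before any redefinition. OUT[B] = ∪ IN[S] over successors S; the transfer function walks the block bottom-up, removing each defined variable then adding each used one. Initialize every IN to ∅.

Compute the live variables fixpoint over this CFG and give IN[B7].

Answer: {a, b, d, e}

Trace:
Converged values:
  B0:  IN={c, d, e, f}  OUT={c, d, e, f}
  B1:  IN={c, d, e, f}  OUT={b, c, d, e, f}
  B2:  IN={b, c, d, e, f}  OUT={b, c, d, e, f}
  B3:  IN={b, c, d, e, f}  OUT={b, c, d, e, f}
  B4:  IN={b, c, d, e, f}  OUT={a, b, c, d, e, f}
  B5:  IN={a, b, d, e}  OUT={a, b, d, e}
  B6:  IN={a, b, d, e}  OUT={a, b, d, e}
  B7:  IN={a, b, d, e}  OUT={d}
  B8:  IN={d}  OUT={d, e, f}
  B9:  IN={d, e, f}  OUT={}

Merge at B7: OUT[B7] = IN[B8] = {d}
Applying B7's transfer function to that OUT value gives IN[B7] (row B7 above).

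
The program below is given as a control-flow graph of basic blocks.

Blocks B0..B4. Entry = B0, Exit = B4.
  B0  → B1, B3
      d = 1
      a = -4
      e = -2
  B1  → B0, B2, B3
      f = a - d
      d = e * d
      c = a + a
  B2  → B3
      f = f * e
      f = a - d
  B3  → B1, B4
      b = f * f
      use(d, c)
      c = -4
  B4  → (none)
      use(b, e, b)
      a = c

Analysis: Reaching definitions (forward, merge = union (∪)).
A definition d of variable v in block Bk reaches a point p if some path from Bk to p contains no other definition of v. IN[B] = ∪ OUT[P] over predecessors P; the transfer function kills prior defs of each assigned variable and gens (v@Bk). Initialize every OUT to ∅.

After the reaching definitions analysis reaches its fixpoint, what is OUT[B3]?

Fixpoint table:
  B0:  IN={a@B0, b@B3, c@B1, d@B1, e@B0, f@B1}  OUT={a@B0, b@B3, c@B1, d@B0, e@B0, f@B1}
  B1:  IN={a@B0, b@B3, c@B1, c@B3, d@B0, d@B1, e@B0, f@B1, f@B2}  OUT={a@B0, b@B3, c@B1, d@B1, e@B0, f@B1}
  B2:  IN={a@B0, b@B3, c@B1, d@B1, e@B0, f@B1}  OUT={a@B0, b@B3, c@B1, d@B1, e@B0, f@B2}
  B3:  IN={a@B0, b@B3, c@B1, d@B0, d@B1, e@B0, f@B1, f@B2}  OUT={a@B0, b@B3, c@B3, d@B0, d@B1, e@B0, f@B1, f@B2}
  B4:  IN={a@B0, b@B3, c@B3, d@B0, d@B1, e@B0, f@B1, f@B2}  OUT={a@B4, b@B3, c@B3, d@B0, d@B1, e@B0, f@B1, f@B2}

Merge at B3: IN[B3] = OUT[B0] ⊔ OUT[B1] ⊔ OUT[B2] = {a@B0, b@B3, c@B1, d@B0, d@B1, e@B0, f@B1, f@B2}
Applying B3's transfer function to that IN value gives OUT[B3] (row B3 above).

Answer: {a@B0, b@B3, c@B3, d@B0, d@B1, e@B0, f@B1, f@B2}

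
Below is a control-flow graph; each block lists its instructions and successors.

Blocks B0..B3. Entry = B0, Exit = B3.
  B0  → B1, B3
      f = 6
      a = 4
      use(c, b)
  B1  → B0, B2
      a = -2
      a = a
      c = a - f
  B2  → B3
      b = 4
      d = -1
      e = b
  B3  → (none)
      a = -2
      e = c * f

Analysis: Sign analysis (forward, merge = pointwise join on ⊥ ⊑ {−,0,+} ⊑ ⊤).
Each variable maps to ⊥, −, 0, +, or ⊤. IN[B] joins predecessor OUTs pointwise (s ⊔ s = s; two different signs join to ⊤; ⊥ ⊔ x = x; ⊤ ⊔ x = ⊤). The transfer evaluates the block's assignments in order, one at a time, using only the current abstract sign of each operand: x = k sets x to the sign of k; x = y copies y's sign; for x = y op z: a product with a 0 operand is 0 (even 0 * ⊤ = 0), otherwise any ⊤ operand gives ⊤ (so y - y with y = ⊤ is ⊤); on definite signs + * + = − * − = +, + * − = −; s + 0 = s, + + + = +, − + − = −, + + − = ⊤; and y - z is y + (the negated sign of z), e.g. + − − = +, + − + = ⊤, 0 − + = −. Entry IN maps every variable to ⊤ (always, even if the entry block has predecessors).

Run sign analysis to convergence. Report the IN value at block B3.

Answer: {a: ⊤, b: ⊤, c: ⊤, d: ⊤, e: ⊤, f: +}

Derivation:
Converged values:
  B0:  IN=(all ⊤)  OUT={a:+, f:+; rest ⊤}
  B1:  IN={a:+, f:+; rest ⊤}  OUT={a:-, c:-, f:+; rest ⊤}
  B2:  IN={a:-, c:-, f:+; rest ⊤}  OUT={a:-, b:+, c:-, d:-, e:+, f:+; rest ⊤}
  B3:  IN={f:+; rest ⊤}  OUT={a:-, f:+; rest ⊤}

Merge at B3: IN[B3] = OUT[B0] ⊔ OUT[B2] = {a: ⊤, b: ⊤, c: ⊤, d: ⊤, e: ⊤, f: +}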